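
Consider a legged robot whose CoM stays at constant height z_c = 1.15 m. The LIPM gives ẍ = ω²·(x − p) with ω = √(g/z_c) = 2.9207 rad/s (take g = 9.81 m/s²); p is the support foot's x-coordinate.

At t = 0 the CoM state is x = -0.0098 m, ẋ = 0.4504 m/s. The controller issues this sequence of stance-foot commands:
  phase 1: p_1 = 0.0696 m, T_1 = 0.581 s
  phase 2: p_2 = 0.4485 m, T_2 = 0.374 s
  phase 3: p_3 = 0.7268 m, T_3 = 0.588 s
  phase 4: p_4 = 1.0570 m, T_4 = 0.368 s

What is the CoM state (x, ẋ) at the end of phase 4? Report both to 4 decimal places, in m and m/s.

phase 1: p=0.0696, T=0.581, ωT=1.696927, cosh=2.820198, sinh=2.636952; start (x,ẋ)=(-0.009800, 0.450400) → end (x,ẋ)=(0.252320, 0.658699)
phase 2: p=0.4485, T=0.374, ωT=1.092342, cosh=1.658339, sinh=1.322909; start (x,ẋ)=(0.252320, 0.658699) → end (x,ẋ)=(0.421519, 0.334340)
phase 3: p=0.7268, T=0.588, ωT=1.717372, cosh=2.874703, sinh=2.695166; start (x,ẋ)=(0.421519, 0.334340) → end (x,ẋ)=(0.157730, -1.441975)
phase 4: p=1.0570, T=0.368, ωT=1.074818, cosh=1.635409, sinh=1.294049; start (x,ẋ)=(0.157730, -1.441975) → end (x,ẋ)=(-1.052558, -5.757037)

x = -1.0526, ẋ = -5.7570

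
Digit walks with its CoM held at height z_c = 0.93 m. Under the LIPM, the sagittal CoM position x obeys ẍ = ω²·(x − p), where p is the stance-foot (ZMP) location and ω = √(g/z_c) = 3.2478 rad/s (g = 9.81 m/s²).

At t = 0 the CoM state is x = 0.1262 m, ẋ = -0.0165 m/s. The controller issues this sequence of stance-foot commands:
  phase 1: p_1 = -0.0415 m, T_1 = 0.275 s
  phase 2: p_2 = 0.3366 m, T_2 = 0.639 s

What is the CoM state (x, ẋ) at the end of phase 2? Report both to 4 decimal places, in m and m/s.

x = 0.3936, ẋ = 0.3104

phase 1: p=-0.0415, T=0.275, ωT=0.893145, cosh=1.426083, sinh=1.016717; start (x,ẋ)=(0.126200, -0.016500) → end (x,ẋ)=(0.192489, 0.530231)
phase 2: p=0.3366, T=0.639, ωT=2.075344, cosh=4.046401, sinh=3.920888; start (x,ẋ)=(0.192489, 0.530231) → end (x,ẋ)=(0.393586, 0.310377)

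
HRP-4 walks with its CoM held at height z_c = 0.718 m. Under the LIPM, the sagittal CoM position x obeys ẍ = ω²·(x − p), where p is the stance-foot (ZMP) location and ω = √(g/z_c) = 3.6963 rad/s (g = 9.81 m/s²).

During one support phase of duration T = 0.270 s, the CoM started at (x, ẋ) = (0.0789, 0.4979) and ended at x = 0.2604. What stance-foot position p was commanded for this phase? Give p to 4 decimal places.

p = 0.0352

ωT = 3.6963·0.270 = 0.998001; cosh(ωT) = 1.540734, sinh(ωT) = 1.172119
x(T) = p + (x₀−p)·cosh(ωT) + (ẋ₀/ω)·sinh(ωT) ⇒ p·(1 − cosh) = x(T) − x₀·cosh − (ẋ₀/ω)·sinh
numerator   = 0.2604 − (0.0789)·1.540734 − (0.4979/3.6963)·1.172119 = -0.019051
denominator = 1 − 1.540734 = -0.540734
p = -0.019051 / -0.540734 = 0.0352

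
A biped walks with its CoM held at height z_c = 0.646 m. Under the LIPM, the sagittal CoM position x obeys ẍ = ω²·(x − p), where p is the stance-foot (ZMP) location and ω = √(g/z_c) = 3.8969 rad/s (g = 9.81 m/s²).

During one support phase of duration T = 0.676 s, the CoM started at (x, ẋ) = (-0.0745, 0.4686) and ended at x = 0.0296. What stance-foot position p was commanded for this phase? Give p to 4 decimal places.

p = 0.0470

ωT = 3.8969·0.676 = 2.634304; cosh(ωT) = 7.002693, sinh(ωT) = 6.930924
x(T) = p + (x₀−p)·cosh(ωT) + (ẋ₀/ω)·sinh(ωT) ⇒ p·(1 − cosh) = x(T) − x₀·cosh − (ẋ₀/ω)·sinh
numerator   = 0.0296 − (-0.0745)·7.002693 − (0.4686/3.8969)·6.930924 = -0.282139
denominator = 1 − 7.002693 = -6.002693
p = -0.282139 / -6.002693 = 0.0470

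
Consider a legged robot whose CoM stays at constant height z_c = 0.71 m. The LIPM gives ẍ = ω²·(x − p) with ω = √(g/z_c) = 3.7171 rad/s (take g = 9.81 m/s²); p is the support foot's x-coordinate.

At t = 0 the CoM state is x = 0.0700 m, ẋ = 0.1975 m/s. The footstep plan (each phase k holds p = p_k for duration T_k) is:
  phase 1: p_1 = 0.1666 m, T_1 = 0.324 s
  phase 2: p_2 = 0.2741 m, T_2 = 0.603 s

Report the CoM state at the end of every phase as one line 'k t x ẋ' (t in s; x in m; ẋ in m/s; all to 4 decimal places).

phase 1: p=0.1666, T=0.324, ωT=1.204340, cosh=1.817224, sinh=1.517335; start (x,ẋ)=(0.070000, 0.197500) → end (x,ẋ)=(0.071676, -0.185930)
phase 2: p=0.2741, T=0.603, ωT=2.241411, cosh=4.756453, sinh=4.650145; start (x,ẋ)=(0.071676, -0.185930) → end (x,ẋ)=(-0.921320, -4.383272)

1 0.3240 0.0717 -0.1859
2 0.9270 -0.9213 -4.3833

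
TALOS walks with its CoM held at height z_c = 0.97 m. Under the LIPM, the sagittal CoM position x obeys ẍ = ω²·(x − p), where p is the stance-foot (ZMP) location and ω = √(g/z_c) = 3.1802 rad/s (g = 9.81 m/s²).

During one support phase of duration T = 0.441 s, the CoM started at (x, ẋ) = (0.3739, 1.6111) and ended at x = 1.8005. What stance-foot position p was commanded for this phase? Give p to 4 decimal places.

p = -0.0235

ωT = 3.1802·0.441 = 1.402468; cosh(ωT) = 2.155605, sinh(ωT) = 1.909616
x(T) = p + (x₀−p)·cosh(ωT) + (ẋ₀/ω)·sinh(ωT) ⇒ p·(1 − cosh) = x(T) − x₀·cosh − (ẋ₀/ω)·sinh
numerator   = 1.8005 − (0.3739)·2.155605 − (1.6111/3.1802)·1.909616 = 0.027101
denominator = 1 − 2.155605 = -1.155605
p = 0.027101 / -1.155605 = -0.0235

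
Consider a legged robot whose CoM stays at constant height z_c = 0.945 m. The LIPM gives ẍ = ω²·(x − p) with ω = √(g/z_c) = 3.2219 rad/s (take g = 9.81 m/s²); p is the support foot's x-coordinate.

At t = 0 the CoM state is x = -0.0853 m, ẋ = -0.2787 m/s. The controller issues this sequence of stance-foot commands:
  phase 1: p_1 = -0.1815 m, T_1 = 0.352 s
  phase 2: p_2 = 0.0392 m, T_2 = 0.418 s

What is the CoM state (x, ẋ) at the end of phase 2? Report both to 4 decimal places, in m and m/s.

x = -0.3482, ẋ = -1.1124

phase 1: p=-0.1815, T=0.352, ωT=1.134109, cosh=1.715055, sinh=1.393347; start (x,ẋ)=(-0.085300, -0.278700) → end (x,ẋ)=(-0.137039, -0.046123)
phase 2: p=0.0392, T=0.418, ωT=1.346754, cosh=2.052504, sinh=1.792421; start (x,ẋ)=(-0.137039, -0.046123) → end (x,ẋ)=(-0.348190, -1.112445)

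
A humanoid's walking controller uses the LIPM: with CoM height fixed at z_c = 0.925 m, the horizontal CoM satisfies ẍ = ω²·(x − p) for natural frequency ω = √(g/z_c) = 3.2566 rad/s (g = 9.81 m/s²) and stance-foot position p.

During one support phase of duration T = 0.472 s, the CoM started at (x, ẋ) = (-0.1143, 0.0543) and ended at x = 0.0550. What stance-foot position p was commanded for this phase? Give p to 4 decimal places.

ωT = 3.2566·0.472 = 1.537115; cosh(ωT) = 2.433077, sinh(ωT) = 2.218076
x(T) = p + (x₀−p)·cosh(ωT) + (ẋ₀/ω)·sinh(ωT) ⇒ p·(1 − cosh) = x(T) − x₀·cosh − (ẋ₀/ω)·sinh
numerator   = 0.0550 − (-0.1143)·2.433077 − (0.0543/3.2566)·2.218076 = 0.296117
denominator = 1 − 2.433077 = -1.433077
p = 0.296117 / -1.433077 = -0.2066

p = -0.2066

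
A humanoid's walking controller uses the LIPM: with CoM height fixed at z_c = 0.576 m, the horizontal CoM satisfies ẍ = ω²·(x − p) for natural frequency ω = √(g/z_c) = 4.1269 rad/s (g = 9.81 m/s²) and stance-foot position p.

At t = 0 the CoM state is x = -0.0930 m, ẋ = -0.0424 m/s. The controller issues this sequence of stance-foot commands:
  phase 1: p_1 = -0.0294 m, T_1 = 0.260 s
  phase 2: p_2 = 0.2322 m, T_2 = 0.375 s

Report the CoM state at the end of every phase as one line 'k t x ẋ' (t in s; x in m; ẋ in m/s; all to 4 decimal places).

phase 1: p=-0.0294, T=0.260, ωT=1.072994, cosh=1.633052, sinh=1.291069; start (x,ẋ)=(-0.093000, -0.042400) → end (x,ẋ)=(-0.146527, -0.408109)
phase 2: p=0.2322, T=0.375, ωT=1.547588, cosh=2.456439, sinh=2.243678; start (x,ẋ)=(-0.146527, -0.408109) → end (x,ẋ)=(-0.919996, -4.509291)

1 0.2600 -0.1465 -0.4081
2 0.6350 -0.9200 -4.5093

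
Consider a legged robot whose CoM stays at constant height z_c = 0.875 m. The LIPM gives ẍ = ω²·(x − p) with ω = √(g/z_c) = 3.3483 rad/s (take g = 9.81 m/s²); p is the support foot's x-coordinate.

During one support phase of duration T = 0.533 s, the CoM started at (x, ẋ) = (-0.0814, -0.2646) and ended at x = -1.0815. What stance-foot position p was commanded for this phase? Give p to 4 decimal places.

ωT = 3.3483·0.533 = 1.784644; cosh(ωT) = 3.062657, sinh(ωT) = 2.894801
x(T) = p + (x₀−p)·cosh(ωT) + (ẋ₀/ω)·sinh(ωT) ⇒ p·(1 − cosh) = x(T) − x₀·cosh − (ẋ₀/ω)·sinh
numerator   = -1.0815 − (-0.0814)·3.062657 − (-0.2646/3.3483)·2.894801 = -0.603438
denominator = 1 − 3.062657 = -2.062657
p = -0.603438 / -2.062657 = 0.2926

p = 0.2926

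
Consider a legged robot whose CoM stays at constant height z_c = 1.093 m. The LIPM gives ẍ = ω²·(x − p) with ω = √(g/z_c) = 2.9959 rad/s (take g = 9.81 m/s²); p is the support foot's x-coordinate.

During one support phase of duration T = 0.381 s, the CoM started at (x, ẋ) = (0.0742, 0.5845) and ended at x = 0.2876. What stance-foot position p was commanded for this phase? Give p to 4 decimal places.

p = 0.1582

ωT = 2.9959·0.381 = 1.141438; cosh(ωT) = 1.725314, sinh(ωT) = 1.405954
x(T) = p + (x₀−p)·cosh(ωT) + (ẋ₀/ω)·sinh(ωT) ⇒ p·(1 − cosh) = x(T) − x₀·cosh − (ẋ₀/ω)·sinh
numerator   = 0.2876 − (0.0742)·1.725314 − (0.5845/2.9959)·1.405954 = -0.114720
denominator = 1 − 1.725314 = -0.725314
p = -0.114720 / -0.725314 = 0.1582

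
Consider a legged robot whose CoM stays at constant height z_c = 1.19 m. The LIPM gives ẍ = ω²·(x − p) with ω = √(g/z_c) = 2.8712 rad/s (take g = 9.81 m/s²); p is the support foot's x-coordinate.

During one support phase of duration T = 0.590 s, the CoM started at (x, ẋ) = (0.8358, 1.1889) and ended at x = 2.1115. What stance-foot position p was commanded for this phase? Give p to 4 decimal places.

ωT = 2.8712·0.590 = 1.694008; cosh(ωT) = 2.812514, sinh(ωT) = 2.628732
x(T) = p + (x₀−p)·cosh(ωT) + (ẋ₀/ω)·sinh(ωT) ⇒ p·(1 − cosh) = x(T) − x₀·cosh − (ẋ₀/ω)·sinh
numerator   = 2.1115 − (0.8358)·2.812514 − (1.1889/2.8712)·2.628732 = -1.327698
denominator = 1 − 2.812514 = -1.812514
p = -1.327698 / -1.812514 = 0.7325

p = 0.7325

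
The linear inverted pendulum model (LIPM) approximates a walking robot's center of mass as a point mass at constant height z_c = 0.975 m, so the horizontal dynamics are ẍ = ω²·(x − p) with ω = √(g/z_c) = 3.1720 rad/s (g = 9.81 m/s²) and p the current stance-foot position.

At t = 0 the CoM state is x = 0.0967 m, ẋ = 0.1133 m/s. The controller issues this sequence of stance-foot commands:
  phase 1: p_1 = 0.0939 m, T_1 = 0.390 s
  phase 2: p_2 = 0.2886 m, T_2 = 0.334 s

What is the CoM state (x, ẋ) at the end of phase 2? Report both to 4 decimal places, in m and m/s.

phase 1: p=0.0939, T=0.390, ωT=1.237080, cosh=1.867884, sinh=1.577654; start (x,ẋ)=(0.096700, 0.113300) → end (x,ẋ)=(0.155482, 0.225643)
phase 2: p=0.2886, T=0.334, ωT=1.059448, cosh=1.615713, sinh=1.269066; start (x,ẋ)=(0.155482, 0.225643) → end (x,ẋ)=(0.163796, -0.171289)

x = 0.1638, ẋ = -0.1713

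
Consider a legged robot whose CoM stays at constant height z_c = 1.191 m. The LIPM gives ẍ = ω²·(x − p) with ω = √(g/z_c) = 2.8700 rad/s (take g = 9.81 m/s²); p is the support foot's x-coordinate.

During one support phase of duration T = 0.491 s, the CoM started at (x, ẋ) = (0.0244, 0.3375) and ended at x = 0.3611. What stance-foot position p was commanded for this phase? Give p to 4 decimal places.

p = -0.0701

ωT = 2.8700·0.491 = 1.409170; cosh(ωT) = 2.168452, sinh(ωT) = 1.924106
x(T) = p + (x₀−p)·cosh(ωT) + (ẋ₀/ω)·sinh(ωT) ⇒ p·(1 − cosh) = x(T) − x₀·cosh − (ẋ₀/ω)·sinh
numerator   = 0.3611 − (0.0244)·2.168452 − (0.3375/2.8700)·1.924106 = 0.081923
denominator = 1 − 2.168452 = -1.168452
p = 0.081923 / -1.168452 = -0.0701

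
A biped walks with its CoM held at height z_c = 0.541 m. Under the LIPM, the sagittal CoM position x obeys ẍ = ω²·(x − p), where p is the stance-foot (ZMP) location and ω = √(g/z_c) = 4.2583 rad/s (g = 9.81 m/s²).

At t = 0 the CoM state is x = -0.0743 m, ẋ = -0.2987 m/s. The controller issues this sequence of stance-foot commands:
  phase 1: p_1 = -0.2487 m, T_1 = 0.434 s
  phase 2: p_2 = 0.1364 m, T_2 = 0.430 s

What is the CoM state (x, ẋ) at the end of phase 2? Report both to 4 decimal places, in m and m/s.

x = 0.9720, ẋ = 3.7946

phase 1: p=-0.2487, T=0.434, ωT=1.848102, cosh=3.252649, sinh=3.095113; start (x,ẋ)=(-0.074300, -0.298700) → end (x,ẋ)=(0.101454, 1.327012)
phase 2: p=0.1364, T=0.430, ωT=1.831069, cosh=3.200398, sinh=3.040156; start (x,ẋ)=(0.101454, 1.327012) → end (x,ẋ)=(0.971961, 3.794560)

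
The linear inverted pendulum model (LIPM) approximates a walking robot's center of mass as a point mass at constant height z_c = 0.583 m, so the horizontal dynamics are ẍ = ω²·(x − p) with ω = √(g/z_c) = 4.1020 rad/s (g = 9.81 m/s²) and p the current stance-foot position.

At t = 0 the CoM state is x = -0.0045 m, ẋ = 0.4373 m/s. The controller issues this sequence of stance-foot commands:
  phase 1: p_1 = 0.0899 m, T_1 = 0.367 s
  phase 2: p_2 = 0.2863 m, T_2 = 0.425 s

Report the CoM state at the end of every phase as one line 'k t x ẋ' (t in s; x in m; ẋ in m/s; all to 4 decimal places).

phase 1: p=0.0899, T=0.367, ωT=1.505434, cosh=2.364015, sinh=2.142094; start (x,ẋ)=(-0.004500, 0.437300) → end (x,ẋ)=(0.095098, 0.204303)
phase 2: p=0.2863, T=0.425, ωT=1.743350, cosh=2.945697, sinh=2.770764; start (x,ẋ)=(0.095098, 0.204303) → end (x,ẋ)=(-0.138923, -1.571322)

1 0.3670 0.0951 0.2043
2 0.7920 -0.1389 -1.5713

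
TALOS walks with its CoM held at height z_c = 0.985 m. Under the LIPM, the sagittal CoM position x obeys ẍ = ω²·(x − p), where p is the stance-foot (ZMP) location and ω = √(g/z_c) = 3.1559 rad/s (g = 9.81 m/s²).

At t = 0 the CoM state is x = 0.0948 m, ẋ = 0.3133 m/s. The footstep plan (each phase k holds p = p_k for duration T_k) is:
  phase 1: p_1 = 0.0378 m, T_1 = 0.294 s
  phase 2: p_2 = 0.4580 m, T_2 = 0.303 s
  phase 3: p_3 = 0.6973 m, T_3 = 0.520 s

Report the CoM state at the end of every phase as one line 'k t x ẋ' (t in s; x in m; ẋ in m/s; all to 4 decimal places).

phase 1: p=0.0378, T=0.294, ωT=0.927835, cosh=1.462218, sinh=1.066809; start (x,ẋ)=(0.094800, 0.313300) → end (x,ẋ)=(0.227053, 0.650017)
phase 2: p=0.4580, T=0.303, ωT=0.956238, cosh=1.493113, sinh=1.108776; start (x,ẋ)=(0.227053, 0.650017) → end (x,ẋ)=(0.341544, 0.162423)
phase 3: p=0.6973, T=0.520, ωT=1.641068, cosh=2.677226, sinh=2.483453; start (x,ẋ)=(0.341544, 0.162423) → end (x,ẋ)=(-0.127325, -2.353406)

1 0.2940 0.2271 0.6500
2 0.5970 0.3415 0.1624
3 1.1170 -0.1273 -2.3534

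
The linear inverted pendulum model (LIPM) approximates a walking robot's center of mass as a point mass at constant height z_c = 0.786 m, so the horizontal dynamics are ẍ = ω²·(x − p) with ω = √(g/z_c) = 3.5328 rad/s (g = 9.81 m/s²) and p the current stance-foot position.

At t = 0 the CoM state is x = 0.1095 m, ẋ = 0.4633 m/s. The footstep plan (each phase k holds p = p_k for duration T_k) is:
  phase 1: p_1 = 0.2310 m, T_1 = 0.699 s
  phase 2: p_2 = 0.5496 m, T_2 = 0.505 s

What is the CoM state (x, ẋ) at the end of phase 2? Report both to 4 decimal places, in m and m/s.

x = -0.0882, ẋ = -2.0517

phase 1: p=0.2310, T=0.699, ωT=2.469427, cosh=5.950155, sinh=5.865522; start (x,ẋ)=(0.109500, 0.463300) → end (x,ẋ)=(0.277275, 0.239018)
phase 2: p=0.5496, T=0.505, ωT=1.784064, cosh=3.060979, sinh=2.893025; start (x,ẋ)=(0.277275, 0.239018) → end (x,ẋ)=(-0.088248, -2.051662)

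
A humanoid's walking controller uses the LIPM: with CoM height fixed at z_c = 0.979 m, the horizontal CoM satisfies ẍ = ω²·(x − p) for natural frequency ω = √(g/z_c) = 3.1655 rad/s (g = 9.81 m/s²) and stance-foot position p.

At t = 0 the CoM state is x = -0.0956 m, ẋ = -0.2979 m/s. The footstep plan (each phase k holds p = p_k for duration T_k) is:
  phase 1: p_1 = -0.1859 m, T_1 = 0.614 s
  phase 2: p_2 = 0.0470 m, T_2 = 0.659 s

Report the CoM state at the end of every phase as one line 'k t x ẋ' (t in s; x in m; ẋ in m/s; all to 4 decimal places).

phase 1: p=-0.1859, T=0.614, ωT=1.943617, cosh=3.563576, sinh=3.420391; start (x,ẋ)=(-0.095600, -0.297900) → end (x,ẋ)=(-0.185996, -0.083889)
phase 2: p=0.0470, T=0.659, ωT=2.086065, cosh=4.088667, sinh=3.964492; start (x,ẋ)=(-0.185996, -0.083889) → end (x,ẋ)=(-1.010708, -3.267006)

1 0.6140 -0.1860 -0.0839
2 1.2730 -1.0107 -3.2670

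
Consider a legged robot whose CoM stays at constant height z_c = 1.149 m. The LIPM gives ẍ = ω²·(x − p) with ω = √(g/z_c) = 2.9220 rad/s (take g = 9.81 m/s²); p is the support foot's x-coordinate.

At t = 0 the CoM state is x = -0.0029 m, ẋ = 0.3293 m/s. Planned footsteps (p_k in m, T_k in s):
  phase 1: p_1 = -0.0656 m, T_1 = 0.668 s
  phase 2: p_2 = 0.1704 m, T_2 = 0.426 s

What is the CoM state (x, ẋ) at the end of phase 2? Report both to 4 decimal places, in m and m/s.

phase 1: p=-0.0656, T=0.668, ωT=1.951896, cosh=3.592016, sinh=3.450011; start (x,ẋ)=(-0.002900, 0.329300) → end (x,ẋ)=(0.548425, 1.814925)
phase 2: p=0.1704, T=0.426, ωT=1.244772, cosh=1.880075, sinh=1.592068; start (x,ẋ)=(0.548425, 1.814925) → end (x,ẋ)=(1.869987, 5.170774)

x = 1.8700, ẋ = 5.1708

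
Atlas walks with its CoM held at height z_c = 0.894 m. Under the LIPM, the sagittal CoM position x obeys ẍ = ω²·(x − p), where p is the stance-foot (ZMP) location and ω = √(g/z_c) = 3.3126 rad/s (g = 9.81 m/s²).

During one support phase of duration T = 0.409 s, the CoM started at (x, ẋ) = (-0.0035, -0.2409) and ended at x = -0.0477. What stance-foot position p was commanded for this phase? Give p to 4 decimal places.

p = -0.0854

ωT = 3.3126·0.409 = 1.354853; cosh(ωT) = 2.067089, sinh(ωT) = 1.809104
x(T) = p + (x₀−p)·cosh(ωT) + (ẋ₀/ω)·sinh(ωT) ⇒ p·(1 − cosh) = x(T) − x₀·cosh − (ẋ₀/ω)·sinh
numerator   = -0.0477 − (-0.0035)·2.067089 − (-0.2409/3.3126)·1.809104 = 0.091097
denominator = 1 − 2.067089 = -1.067089
p = 0.091097 / -1.067089 = -0.0854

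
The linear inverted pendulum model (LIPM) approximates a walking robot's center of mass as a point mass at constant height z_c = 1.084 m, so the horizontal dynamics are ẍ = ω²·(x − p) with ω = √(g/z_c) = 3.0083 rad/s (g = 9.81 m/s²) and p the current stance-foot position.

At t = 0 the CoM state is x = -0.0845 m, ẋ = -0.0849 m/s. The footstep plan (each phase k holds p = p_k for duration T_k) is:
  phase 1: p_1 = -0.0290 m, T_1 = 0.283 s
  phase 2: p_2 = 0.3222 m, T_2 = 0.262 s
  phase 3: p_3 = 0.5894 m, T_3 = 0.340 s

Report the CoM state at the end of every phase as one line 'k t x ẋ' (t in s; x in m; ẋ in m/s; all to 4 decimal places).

phase 1: p=-0.0290, T=0.283, ωT=0.851349, cosh=1.384822, sinh=0.957983; start (x,ẋ)=(-0.084500, -0.084900) → end (x,ẋ)=(-0.132894, -0.277517)
phase 2: p=0.3222, T=0.262, ωT=0.788175, cosh=1.327026, sinh=0.872352; start (x,ẋ)=(-0.132894, -0.277517) → end (x,ẋ)=(-0.362196, -1.562573)
phase 3: p=0.5894, T=0.340, ωT=1.022822, cosh=1.570305, sinh=1.210726; start (x,ẋ)=(-0.362196, -1.562573) → end (x,ẋ)=(-1.533773, -5.919647)

1 0.2830 -0.1329 -0.2775
2 0.5450 -0.3622 -1.5626
3 0.8850 -1.5338 -5.9196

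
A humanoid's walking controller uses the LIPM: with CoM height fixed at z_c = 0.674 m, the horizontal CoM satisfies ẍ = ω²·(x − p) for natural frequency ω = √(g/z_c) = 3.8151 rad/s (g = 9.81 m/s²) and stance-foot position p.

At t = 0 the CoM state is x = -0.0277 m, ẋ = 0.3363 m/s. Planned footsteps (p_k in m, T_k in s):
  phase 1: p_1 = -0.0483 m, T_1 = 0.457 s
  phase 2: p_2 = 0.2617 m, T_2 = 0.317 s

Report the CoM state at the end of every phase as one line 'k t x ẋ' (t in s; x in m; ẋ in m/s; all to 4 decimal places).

phase 1: p=-0.0483, T=0.457, ωT=1.743501, cosh=2.946115, sinh=2.771208; start (x,ẋ)=(-0.027700, 0.336300) → end (x,ẋ)=(0.256671, 1.208571)
phase 2: p=0.2617, T=0.317, ωT=1.209387, cosh=1.824904, sinh=1.526524; start (x,ẋ)=(0.256671, 1.208571) → end (x,ẋ)=(0.736105, 2.176239)

1 0.4570 0.2567 1.2086
2 0.7740 0.7361 2.1762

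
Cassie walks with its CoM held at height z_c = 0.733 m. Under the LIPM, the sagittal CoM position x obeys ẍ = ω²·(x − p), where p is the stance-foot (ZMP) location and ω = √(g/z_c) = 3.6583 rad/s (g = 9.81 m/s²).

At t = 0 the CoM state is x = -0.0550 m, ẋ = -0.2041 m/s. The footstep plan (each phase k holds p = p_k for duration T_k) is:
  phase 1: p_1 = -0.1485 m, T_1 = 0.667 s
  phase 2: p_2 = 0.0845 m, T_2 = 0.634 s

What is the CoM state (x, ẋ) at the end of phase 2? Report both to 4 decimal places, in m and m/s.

phase 1: p=-0.1485, T=0.667, ωT=2.440086, cosh=5.780591, sinh=5.693438; start (x,ẋ)=(-0.055000, -0.204100) → end (x,ẋ)=(0.074343, 0.767628)
phase 2: p=0.0845, T=0.634, ωT=2.319362, cosh=5.133761, sinh=5.035425; start (x,ẋ)=(0.074343, 0.767628) → end (x,ẋ)=(1.088949, 3.753715)

x = 1.0889, ẋ = 3.7537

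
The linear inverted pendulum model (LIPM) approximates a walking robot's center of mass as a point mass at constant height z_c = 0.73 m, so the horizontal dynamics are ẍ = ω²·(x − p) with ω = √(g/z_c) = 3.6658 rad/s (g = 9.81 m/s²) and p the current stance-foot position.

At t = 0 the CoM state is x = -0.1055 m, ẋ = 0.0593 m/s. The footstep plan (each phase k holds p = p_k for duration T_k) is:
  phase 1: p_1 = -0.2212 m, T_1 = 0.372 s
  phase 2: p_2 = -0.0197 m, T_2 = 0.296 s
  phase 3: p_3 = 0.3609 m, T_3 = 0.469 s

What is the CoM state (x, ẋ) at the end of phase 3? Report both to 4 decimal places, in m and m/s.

phase 1: p=-0.2212, T=0.372, ωT=1.363678, cosh=2.083133, sinh=1.827415; start (x,ẋ)=(-0.105500, 0.059300) → end (x,ẋ)=(0.049380, 0.898597)
phase 2: p=-0.0197, T=0.296, ωT=1.085077, cosh=1.648771, sinh=1.310896; start (x,ẋ)=(0.049380, 0.898597) → end (x,ẋ)=(0.415536, 1.813543)
phase 3: p=0.3609, T=0.469, ωT=1.719260, cosh=2.879799, sinh=2.700600; start (x,ẋ)=(0.415536, 1.813543) → end (x,ẋ)=(1.854281, 5.763530)

x = 1.8543, ẋ = 5.7635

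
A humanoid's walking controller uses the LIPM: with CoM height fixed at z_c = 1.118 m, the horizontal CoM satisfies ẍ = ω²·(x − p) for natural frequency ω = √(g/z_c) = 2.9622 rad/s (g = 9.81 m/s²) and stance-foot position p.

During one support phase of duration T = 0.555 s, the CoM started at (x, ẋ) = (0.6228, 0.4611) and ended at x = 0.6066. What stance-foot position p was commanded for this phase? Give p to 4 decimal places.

p = 0.8626

ωT = 2.9622·0.555 = 1.644021; cosh(ωT) = 2.684571, sinh(ωT) = 2.491369
x(T) = p + (x₀−p)·cosh(ωT) + (ẋ₀/ω)·sinh(ωT) ⇒ p·(1 − cosh) = x(T) − x₀·cosh − (ẋ₀/ω)·sinh
numerator   = 0.6066 − (0.6228)·2.684571 − (0.4611/2.9622)·2.491369 = -1.453161
denominator = 1 − 2.684571 = -1.684571
p = -1.453161 / -1.684571 = 0.8626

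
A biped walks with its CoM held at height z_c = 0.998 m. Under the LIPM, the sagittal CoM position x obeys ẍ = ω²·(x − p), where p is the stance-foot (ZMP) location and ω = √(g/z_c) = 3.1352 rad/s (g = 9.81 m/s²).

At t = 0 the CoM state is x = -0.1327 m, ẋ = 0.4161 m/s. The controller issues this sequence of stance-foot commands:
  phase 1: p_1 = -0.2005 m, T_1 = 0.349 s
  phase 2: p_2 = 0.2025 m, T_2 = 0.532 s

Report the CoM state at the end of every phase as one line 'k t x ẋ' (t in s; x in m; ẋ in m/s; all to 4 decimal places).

1 0.3490 0.0881 0.9729
2 0.8810 0.6817 1.7535

phase 1: p=-0.2005, T=0.349, ωT=1.094185, cosh=1.660780, sinh=1.325967; start (x,ẋ)=(-0.132700, 0.416100) → end (x,ẋ)=(0.088082, 0.972907)
phase 2: p=0.2025, T=0.532, ωT=1.667926, cosh=2.744901, sinh=2.556263; start (x,ẋ)=(0.088082, 0.972907) → end (x,ẋ)=(0.681686, 1.753539)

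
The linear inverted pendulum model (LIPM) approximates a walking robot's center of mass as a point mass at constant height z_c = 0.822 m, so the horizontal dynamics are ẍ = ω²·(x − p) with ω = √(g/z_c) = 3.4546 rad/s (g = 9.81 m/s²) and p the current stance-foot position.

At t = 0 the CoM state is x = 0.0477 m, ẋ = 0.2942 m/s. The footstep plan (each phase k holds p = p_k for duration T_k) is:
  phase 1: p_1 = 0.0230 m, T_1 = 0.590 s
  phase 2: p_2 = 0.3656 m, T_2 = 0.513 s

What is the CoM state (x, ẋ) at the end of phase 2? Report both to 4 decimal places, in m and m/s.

x = 1.8091, ẋ = 5.1926

phase 1: p=0.0230, T=0.590, ωT=2.038214, cosh=3.903574, sinh=3.773312; start (x,ẋ)=(0.047700, 0.294200) → end (x,ẋ)=(0.440760, 1.470403)
phase 2: p=0.3656, T=0.513, ωT=1.772210, cosh=3.026899, sinh=2.856942; start (x,ẋ)=(0.440760, 1.470403) → end (x,ẋ)=(1.809121, 5.192564)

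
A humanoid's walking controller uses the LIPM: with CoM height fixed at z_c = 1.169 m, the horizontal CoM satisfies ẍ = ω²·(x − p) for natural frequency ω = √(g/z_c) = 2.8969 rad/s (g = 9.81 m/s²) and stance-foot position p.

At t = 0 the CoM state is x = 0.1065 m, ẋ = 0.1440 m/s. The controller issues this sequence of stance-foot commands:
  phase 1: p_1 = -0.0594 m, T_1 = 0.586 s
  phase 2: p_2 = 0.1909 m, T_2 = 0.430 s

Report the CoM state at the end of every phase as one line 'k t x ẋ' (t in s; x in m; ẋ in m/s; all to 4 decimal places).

1 0.5860 0.5399 1.6746
2 1.0160 1.7689 4.7621

phase 1: p=-0.0594, T=0.586, ωT=1.697583, cosh=2.821930, sinh=2.638805; start (x,ẋ)=(0.106500, 0.144000) → end (x,ẋ)=(0.539929, 1.674556)
phase 2: p=0.1909, T=0.430, ωT=1.245667, cosh=1.881500, sinh=1.593752; start (x,ẋ)=(0.539929, 1.674556) → end (x,ẋ)=(1.768868, 4.762123)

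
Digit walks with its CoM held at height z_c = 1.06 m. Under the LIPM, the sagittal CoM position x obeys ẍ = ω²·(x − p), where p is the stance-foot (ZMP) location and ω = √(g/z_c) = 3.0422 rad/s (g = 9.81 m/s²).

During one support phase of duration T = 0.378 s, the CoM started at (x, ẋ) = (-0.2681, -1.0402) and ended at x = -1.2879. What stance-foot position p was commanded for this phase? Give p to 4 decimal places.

p = 0.4562

ωT = 3.0422·0.378 = 1.149952; cosh(ωT) = 1.737346, sinh(ωT) = 1.420694
x(T) = p + (x₀−p)·cosh(ωT) + (ẋ₀/ω)·sinh(ωT) ⇒ p·(1 − cosh) = x(T) − x₀·cosh − (ẋ₀/ω)·sinh
numerator   = -1.2879 − (-0.2681)·1.737346 − (-1.0402/3.0422)·1.420694 = -0.336349
denominator = 1 − 1.737346 = -0.737346
p = -0.336349 / -0.737346 = 0.4562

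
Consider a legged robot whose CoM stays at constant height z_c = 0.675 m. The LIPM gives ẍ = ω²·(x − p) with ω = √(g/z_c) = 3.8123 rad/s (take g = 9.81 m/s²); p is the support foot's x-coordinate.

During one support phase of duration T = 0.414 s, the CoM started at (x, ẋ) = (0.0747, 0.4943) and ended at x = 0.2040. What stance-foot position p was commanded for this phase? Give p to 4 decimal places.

ωT = 3.8123·0.414 = 1.578292; cosh(ωT) = 2.526499, sinh(ωT) = 2.320172
x(T) = p + (x₀−p)·cosh(ωT) + (ẋ₀/ω)·sinh(ωT) ⇒ p·(1 − cosh) = x(T) − x₀·cosh − (ẋ₀/ω)·sinh
numerator   = 0.2040 − (0.0747)·2.526499 − (0.4943/3.8123)·2.320172 = -0.285561
denominator = 1 − 2.526499 = -1.526499
p = -0.285561 / -1.526499 = 0.1871

p = 0.1871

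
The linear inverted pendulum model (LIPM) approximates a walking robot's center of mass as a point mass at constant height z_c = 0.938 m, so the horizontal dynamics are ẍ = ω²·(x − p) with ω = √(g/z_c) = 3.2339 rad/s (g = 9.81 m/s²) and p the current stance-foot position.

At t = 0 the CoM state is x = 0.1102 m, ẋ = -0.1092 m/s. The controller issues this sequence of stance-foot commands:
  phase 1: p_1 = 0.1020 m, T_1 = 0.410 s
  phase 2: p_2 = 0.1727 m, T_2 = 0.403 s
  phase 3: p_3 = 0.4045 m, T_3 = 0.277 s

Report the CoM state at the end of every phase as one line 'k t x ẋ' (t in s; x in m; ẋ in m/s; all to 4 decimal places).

1 0.4100 0.0594 -0.1737
2 0.8130 -0.1427 -0.9678
3 1.0900 -0.6828 -3.1887

phase 1: p=0.1020, T=0.410, ωT=1.325899, cosh=2.015567, sinh=1.750002; start (x,ẋ)=(0.110200, -0.109200) → end (x,ẋ)=(0.059435, -0.173693)
phase 2: p=0.1727, T=0.403, ωT=1.303262, cosh=1.976464, sinh=1.704820; start (x,ẋ)=(0.059435, -0.173693) → end (x,ẋ)=(-0.142731, -0.967754)
phase 3: p=0.4045, T=0.277, ωT=0.895790, cosh=1.428778, sinh=1.020493; start (x,ẋ)=(-0.142731, -0.967754) → end (x,ẋ)=(-0.682757, -3.188661)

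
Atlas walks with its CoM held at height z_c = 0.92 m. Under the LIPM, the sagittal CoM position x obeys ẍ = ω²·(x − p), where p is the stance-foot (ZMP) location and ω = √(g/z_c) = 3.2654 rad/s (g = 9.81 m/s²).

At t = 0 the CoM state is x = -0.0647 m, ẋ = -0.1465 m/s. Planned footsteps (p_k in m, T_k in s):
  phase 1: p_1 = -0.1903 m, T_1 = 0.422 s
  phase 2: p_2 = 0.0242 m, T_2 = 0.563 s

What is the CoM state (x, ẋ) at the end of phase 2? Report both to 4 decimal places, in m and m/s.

x = 0.3430, ẋ = 1.1302

phase 1: p=-0.1903, T=0.422, ωT=1.377999, cosh=2.109519, sinh=1.857436; start (x,ẋ)=(-0.064700, -0.146500) → end (x,ẋ)=(-0.008677, 0.452754)
phase 2: p=0.0242, T=0.563, ωT=1.838420, cosh=3.222834, sinh=3.063765; start (x,ẋ)=(-0.008677, 0.452754) → end (x,ẋ)=(0.343039, 1.130234)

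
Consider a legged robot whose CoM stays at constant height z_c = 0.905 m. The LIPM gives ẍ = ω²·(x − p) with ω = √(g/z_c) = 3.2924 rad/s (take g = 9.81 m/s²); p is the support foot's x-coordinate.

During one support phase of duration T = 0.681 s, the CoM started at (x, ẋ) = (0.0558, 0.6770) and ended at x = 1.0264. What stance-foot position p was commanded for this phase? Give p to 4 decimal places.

p = 0.0522

ωT = 3.2924·0.681 = 2.242124; cosh(ωT) = 4.759770, sinh(ωT) = 4.653538
x(T) = p + (x₀−p)·cosh(ωT) + (ẋ₀/ω)·sinh(ωT) ⇒ p·(1 − cosh) = x(T) − x₀·cosh − (ẋ₀/ω)·sinh
numerator   = 1.0264 − (0.0558)·4.759770 − (0.6770/3.2924)·4.653538 = -0.196079
denominator = 1 − 4.759770 = -3.759770
p = -0.196079 / -3.759770 = 0.0522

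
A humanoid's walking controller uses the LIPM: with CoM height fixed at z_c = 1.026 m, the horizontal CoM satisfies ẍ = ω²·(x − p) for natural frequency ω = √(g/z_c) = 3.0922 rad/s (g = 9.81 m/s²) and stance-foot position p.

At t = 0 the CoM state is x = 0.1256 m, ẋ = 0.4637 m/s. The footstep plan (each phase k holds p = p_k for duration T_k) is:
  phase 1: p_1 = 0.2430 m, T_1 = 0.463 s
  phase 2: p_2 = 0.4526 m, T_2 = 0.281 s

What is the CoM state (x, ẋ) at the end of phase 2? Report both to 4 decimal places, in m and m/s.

phase 1: p=0.2430, T=0.463, ωT=1.431689, cosh=2.212333, sinh=1.973428; start (x,ẋ)=(0.125600, 0.463700) → end (x,ẋ)=(0.279203, 0.309457)
phase 2: p=0.4526, T=0.281, ωT=0.868908, cosh=1.401858, sinh=0.982449; start (x,ẋ)=(0.279203, 0.309457) → end (x,ẋ)=(0.307843, -0.092952)

x = 0.3078, ẋ = -0.0930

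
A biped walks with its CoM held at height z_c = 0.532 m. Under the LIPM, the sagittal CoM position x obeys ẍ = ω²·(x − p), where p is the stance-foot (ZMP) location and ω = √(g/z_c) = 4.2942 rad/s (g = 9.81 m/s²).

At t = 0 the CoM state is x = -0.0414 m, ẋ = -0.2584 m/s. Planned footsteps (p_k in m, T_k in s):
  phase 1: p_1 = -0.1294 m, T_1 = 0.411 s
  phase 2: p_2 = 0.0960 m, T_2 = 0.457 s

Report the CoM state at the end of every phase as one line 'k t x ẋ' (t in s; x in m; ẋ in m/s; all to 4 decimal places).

phase 1: p=-0.1294, T=0.411, ωT=1.764916, cosh=3.006142, sinh=2.834941; start (x,ẋ)=(-0.041400, -0.258400) → end (x,ẋ)=(-0.035450, 0.294508)
phase 2: p=0.0960, T=0.457, ωT=1.962449, cosh=3.628626, sinh=3.488112; start (x,ẋ)=(-0.035450, 0.294508) → end (x,ẋ)=(-0.141758, -0.900282)

1 0.4110 -0.0354 0.2945
2 0.8680 -0.1418 -0.9003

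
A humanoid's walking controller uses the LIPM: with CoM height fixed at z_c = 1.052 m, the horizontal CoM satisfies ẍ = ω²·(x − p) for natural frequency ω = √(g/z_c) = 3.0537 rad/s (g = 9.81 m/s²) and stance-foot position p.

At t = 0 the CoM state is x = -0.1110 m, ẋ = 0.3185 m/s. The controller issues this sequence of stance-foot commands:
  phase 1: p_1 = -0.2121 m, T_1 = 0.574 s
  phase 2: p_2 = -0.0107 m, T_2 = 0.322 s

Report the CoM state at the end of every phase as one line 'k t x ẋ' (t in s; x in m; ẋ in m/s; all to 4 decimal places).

1 0.5740 0.3803 1.8107
2 0.8960 1.2667 4.1314

phase 1: p=-0.2121, T=0.574, ωT=1.752824, cosh=2.972080, sinh=2.798796; start (x,ẋ)=(-0.111000, 0.318500) → end (x,ẋ)=(0.380291, 1.810677)
phase 2: p=-0.0107, T=0.322, ωT=0.983291, cosh=1.523659, sinh=1.149581; start (x,ẋ)=(0.380291, 1.810677) → end (x,ẋ)=(1.266676, 4.131419)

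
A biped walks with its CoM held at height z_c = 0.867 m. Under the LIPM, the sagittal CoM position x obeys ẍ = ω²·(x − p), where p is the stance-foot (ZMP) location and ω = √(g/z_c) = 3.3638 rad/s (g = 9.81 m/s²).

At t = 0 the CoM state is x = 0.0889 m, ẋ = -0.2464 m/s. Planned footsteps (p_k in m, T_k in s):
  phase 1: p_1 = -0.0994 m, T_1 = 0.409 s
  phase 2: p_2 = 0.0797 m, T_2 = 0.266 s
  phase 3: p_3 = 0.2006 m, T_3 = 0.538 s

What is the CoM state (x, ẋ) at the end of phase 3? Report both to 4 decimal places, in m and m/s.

phase 1: p=-0.0994, T=0.409, ωT=1.375794, cosh=2.105429, sinh=1.852790; start (x,ẋ)=(0.088900, -0.246400) → end (x,ẋ)=(0.161334, 0.654786)
phase 2: p=0.0797, T=0.266, ωT=0.894771, cosh=1.427738, sinh=1.019037; start (x,ẋ)=(0.161334, 0.654786) → end (x,ẋ)=(0.394615, 1.214693)
phase 3: p=0.2006, T=0.538, ωT=1.809724, cosh=3.136231, sinh=2.972532; start (x,ẋ)=(0.394615, 1.214693) → end (x,ẋ)=(1.882479, 5.749514)

x = 1.8825, ẋ = 5.7495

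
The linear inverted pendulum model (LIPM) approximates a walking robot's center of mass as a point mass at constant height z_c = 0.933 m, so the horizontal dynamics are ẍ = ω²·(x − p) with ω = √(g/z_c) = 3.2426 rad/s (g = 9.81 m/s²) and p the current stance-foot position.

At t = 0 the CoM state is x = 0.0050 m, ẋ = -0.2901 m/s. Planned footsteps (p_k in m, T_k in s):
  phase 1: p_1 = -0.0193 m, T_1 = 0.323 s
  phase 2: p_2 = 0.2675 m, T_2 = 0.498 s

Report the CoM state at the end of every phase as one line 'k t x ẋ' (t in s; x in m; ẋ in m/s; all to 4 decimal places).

phase 1: p=-0.0193, T=0.323, ωT=1.047360, cosh=1.600490, sinh=1.249627; start (x,ẋ)=(0.005000, -0.290100) → end (x,ẋ)=(-0.092206, -0.365837)
phase 2: p=0.2675, T=0.498, ωT=1.614815, cosh=2.612942, sinh=2.414015; start (x,ẋ)=(-0.092206, -0.365837) → end (x,ẋ)=(-0.944746, -3.771579)

1 0.3230 -0.0922 -0.3658
2 0.8210 -0.9447 -3.7716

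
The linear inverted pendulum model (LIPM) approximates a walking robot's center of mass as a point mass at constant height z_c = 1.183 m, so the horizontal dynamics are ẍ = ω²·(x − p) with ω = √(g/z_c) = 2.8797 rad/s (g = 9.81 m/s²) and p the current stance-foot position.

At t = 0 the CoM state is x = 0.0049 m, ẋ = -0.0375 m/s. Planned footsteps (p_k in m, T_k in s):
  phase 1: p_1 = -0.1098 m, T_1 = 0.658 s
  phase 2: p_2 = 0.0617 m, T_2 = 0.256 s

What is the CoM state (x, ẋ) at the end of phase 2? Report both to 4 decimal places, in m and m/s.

x = 0.5528, ẋ = 1.6241

phase 1: p=-0.1098, T=0.658, ωT=1.894843, cosh=3.400922, sinh=3.250580; start (x,ẋ)=(0.004900, -0.037500) → end (x,ẋ)=(0.237956, 0.946137)
phase 2: p=0.0617, T=0.256, ωT=0.737203, cosh=1.284266, sinh=0.805816; start (x,ẋ)=(0.237956, 0.946137) → end (x,ẋ)=(0.552814, 1.624095)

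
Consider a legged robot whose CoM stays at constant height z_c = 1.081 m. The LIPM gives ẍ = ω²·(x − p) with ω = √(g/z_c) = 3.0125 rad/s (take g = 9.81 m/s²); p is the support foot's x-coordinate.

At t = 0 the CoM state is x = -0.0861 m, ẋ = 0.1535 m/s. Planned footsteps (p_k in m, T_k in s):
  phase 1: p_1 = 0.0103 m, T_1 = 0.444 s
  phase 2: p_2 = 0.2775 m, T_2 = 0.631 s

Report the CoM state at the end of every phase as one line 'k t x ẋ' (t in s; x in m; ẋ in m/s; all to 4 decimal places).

1 0.4440 -0.0956 -0.2025
2 1.0750 -1.2187 -4.3695

phase 1: p=0.0103, T=0.444, ωT=1.337550, cosh=2.036093, sinh=1.773605; start (x,ẋ)=(-0.086100, 0.153500) → end (x,ẋ)=(-0.095606, -0.202524)
phase 2: p=0.2775, T=0.631, ωT=1.900888, cosh=3.420633, sinh=3.271197; start (x,ẋ)=(-0.095606, -0.202524) → end (x,ẋ)=(-1.218676, -4.369530)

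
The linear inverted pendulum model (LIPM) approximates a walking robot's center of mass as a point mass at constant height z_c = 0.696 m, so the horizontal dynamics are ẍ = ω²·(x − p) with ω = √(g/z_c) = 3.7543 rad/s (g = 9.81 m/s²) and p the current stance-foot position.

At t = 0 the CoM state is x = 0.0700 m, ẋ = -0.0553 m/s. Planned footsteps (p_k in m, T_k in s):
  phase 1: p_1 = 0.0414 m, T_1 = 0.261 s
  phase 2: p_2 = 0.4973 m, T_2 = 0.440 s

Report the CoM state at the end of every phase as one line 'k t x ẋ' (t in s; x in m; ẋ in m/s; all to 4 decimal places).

phase 1: p=0.0414, T=0.261, ωT=0.979872, cosh=1.519738, sinh=1.144378; start (x,ẋ)=(0.070000, -0.055300) → end (x,ẋ)=(0.068008, 0.038834)
phase 2: p=0.4973, T=0.440, ωT=1.651892, cosh=2.704264, sinh=2.512577; start (x,ẋ)=(0.068008, 0.038834) → end (x,ẋ)=(-0.637629, -3.944480)

1 0.2610 0.0680 0.0388
2 0.7010 -0.6376 -3.9445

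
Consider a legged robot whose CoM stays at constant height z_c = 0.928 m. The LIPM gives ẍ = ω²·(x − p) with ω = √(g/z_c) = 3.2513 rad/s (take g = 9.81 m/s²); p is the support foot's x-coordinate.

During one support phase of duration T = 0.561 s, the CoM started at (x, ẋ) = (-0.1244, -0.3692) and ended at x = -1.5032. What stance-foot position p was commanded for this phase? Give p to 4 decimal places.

ωT = 3.2513·0.561 = 1.823979; cosh(ωT) = 3.178925, sinh(ωT) = 3.017542
x(T) = p + (x₀−p)·cosh(ωT) + (ẋ₀/ω)·sinh(ωT) ⇒ p·(1 − cosh) = x(T) − x₀·cosh − (ẋ₀/ω)·sinh
numerator   = -1.5032 − (-0.1244)·3.178925 − (-0.3692/3.2513)·3.017542 = -0.765086
denominator = 1 − 3.178925 = -2.178925
p = -0.765086 / -2.178925 = 0.3511

p = 0.3511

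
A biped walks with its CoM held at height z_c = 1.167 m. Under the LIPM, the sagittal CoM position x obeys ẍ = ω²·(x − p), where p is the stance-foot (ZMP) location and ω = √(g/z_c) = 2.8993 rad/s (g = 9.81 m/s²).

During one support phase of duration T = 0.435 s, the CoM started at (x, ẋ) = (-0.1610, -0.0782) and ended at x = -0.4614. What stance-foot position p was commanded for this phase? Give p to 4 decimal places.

p = 0.1221

ωT = 2.8993·0.435 = 1.261196; cosh(ωT) = 1.906477, sinh(ωT) = 1.623162
x(T) = p + (x₀−p)·cosh(ωT) + (ẋ₀/ω)·sinh(ωT) ⇒ p·(1 − cosh) = x(T) − x₀·cosh − (ẋ₀/ω)·sinh
numerator   = -0.4614 − (-0.1610)·1.906477 − (-0.0782/2.8993)·1.623162 = -0.110677
denominator = 1 − 1.906477 = -0.906477
p = -0.110677 / -0.906477 = 0.1221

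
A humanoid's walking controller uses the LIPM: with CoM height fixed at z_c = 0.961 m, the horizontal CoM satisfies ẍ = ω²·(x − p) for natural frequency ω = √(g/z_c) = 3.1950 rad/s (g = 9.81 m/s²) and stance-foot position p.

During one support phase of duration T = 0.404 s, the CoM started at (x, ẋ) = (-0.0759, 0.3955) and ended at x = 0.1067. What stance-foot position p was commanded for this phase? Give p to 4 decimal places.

ωT = 3.1950·0.404 = 1.290780; cosh(ωT) = 1.955339, sinh(ωT) = 1.680283
x(T) = p + (x₀−p)·cosh(ωT) + (ẋ₀/ω)·sinh(ωT) ⇒ p·(1 − cosh) = x(T) − x₀·cosh − (ẋ₀/ω)·sinh
numerator   = 0.1067 − (-0.0759)·1.955339 − (0.3955/3.1950)·1.680283 = 0.047113
denominator = 1 − 1.955339 = -0.955339
p = 0.047113 / -0.955339 = -0.0493

p = -0.0493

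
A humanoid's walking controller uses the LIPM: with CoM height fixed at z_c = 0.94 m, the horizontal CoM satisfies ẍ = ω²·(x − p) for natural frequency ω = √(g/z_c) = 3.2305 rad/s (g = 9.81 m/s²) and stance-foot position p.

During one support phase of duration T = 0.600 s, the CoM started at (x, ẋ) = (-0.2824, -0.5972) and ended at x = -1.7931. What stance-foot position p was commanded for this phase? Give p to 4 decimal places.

p = 0.0641

ωT = 3.2305·0.600 = 1.938300; cosh(ωT) = 3.545440, sinh(ωT) = 3.401491
x(T) = p + (x₀−p)·cosh(ωT) + (ẋ₀/ω)·sinh(ωT) ⇒ p·(1 − cosh) = x(T) − x₀·cosh − (ẋ₀/ω)·sinh
numerator   = -1.7931 − (-0.2824)·3.545440 − (-0.5972/3.2305)·3.401491 = -0.163058
denominator = 1 − 3.545440 = -2.545440
p = -0.163058 / -2.545440 = 0.0641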